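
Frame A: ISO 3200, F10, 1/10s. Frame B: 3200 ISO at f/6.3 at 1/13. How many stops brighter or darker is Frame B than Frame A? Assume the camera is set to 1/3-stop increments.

1 stop brighter

Aperture: f/10 → f/9 → f/8 → f/7.1 → f/6.3 — 1 1/3 stops wider (brighter).
Shutter speed: 1/10 → 1/13 — 1/3 stop faster (darker).
ISO: unchanged.
Net: +1 1/3 −1/3 = +1 stop.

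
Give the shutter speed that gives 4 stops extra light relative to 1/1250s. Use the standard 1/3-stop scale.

1/80s

Shutter speed: 1/1250 → 1/1000 → 1/800 → 1/640 → 1/500 → 1/400 → 1/320 → 1/250 → 1/200 → 1/160 → 1/125 → 1/100 → 1/80 — 4 stops slower (brighter).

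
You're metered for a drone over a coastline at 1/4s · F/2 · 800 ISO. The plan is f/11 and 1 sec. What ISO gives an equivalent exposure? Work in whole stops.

ISO 6400

Aperture: f/2 → f/2.8 → f/4 → f/5.6 → f/8 → f/11 — 5 stops stopped down (darker).
Shutter speed: 1/4 → 1/2 → 1 — 2 stops longer (brighter).
Net change so far: 3 stops darker. Offset with the ISO: 800 → 1600 → 3200 → 6400.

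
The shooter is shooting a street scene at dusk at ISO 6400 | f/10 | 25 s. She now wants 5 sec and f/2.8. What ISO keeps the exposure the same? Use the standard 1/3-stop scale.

Shutter speed: 25 → 20 → 15 → 13 → 10 → 8 → 6 → 5 — 2 1/3 stops shorter (darker).
Aperture: f/10 → f/9 → f/8 → f/7.1 → f/6.3 → f/5.6 → f/5 → f/4.5 → f/4 → f/3.5 → f/3.2 → f/2.8 — 3 2/3 stops opened up (brighter).
Net change so far: 1 1/3 stops brighter. Offset with the ISO: 6400 → 5000 → 4000 → 3200 → 2500.

ISO 2500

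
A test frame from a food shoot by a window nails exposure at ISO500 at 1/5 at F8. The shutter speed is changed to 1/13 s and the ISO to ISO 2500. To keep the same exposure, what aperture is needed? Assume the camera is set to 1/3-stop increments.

f/11

Shutter speed: 1/5 → 1/6 → 1/8 → 1/10 → 1/13 — 1 1/3 stops shorter (darker).
ISO: 500 → 640 → 800 → 1000 → 1250 → 1600 → 2000 → 2500 — 2 1/3 stops raised (brighter).
Net change so far: 1 stop brighter. Offset with the aperture: f/8 → f/9 → f/10 → f/11.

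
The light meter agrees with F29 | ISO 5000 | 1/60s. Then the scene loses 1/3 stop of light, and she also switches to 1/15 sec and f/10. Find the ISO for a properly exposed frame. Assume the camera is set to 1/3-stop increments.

Scene light: 1/3 stop darker.
Shutter speed: 1/60 → 1/50 → 1/40 → 1/30 → 1/25 → 1/20 → 1/15 — 2 stops longer (brighter).
Aperture: f/29 → f/25 → f/22 → f/20 → f/18 → f/16 → f/14 → f/13 → f/11 → f/10 — 3 stops wider (brighter).
Net so far: 4 2/3 stops brighter. ISO: 5000 → 4000 → 3200 → 2500 → 2000 → 1600 → 1250 → 1000 → 800 → 640 → 500 → 400 → 320 → 250 → 200.

ISO 200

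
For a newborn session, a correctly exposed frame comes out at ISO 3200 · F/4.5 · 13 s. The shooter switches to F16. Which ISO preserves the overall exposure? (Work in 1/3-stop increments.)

ISO 40000

Aperture: f/4.5 → f/5 → f/5.6 → f/6.3 → f/7.1 → f/8 → f/9 → f/10 → f/11 → f/13 → f/14 → f/16 — 3 2/3 stops narrower (darker).
Need 3 2/3 stops brighter from the ISO: 3200 → 4000 → 5000 → 6400 → 8000 → 10000 → 12800 → 16000 → 20000 → 25600 → 32000 → 40000.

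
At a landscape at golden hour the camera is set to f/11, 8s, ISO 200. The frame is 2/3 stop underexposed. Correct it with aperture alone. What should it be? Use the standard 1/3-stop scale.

Underexposed by 2/3 stop → need 2/3 stop brighter.
Aperture: f/11 → f/10 → f/9.

f/9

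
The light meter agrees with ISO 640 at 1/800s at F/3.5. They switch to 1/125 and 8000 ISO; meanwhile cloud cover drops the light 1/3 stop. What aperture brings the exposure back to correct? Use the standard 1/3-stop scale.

f/29

Scene light: 1/3 stop darker.
Shutter speed: 1/800 → 1/640 → 1/500 → 1/400 → 1/320 → 1/250 → 1/200 → 1/160 → 1/125 — 2 2/3 stops longer (brighter).
ISO: 640 → 800 → 1000 → 1250 → 1600 → 2000 → 2500 → 3200 → 4000 → 5000 → 6400 → 8000 — 3 2/3 stops higher (brighter).
Net so far: 6 stops brighter. Aperture: f/3.5 → f/4 → f/4.5 → f/5 → f/5.6 → f/6.3 → f/7.1 → f/8 → f/9 → f/10 → f/11 → f/13 → f/14 → f/16 → f/18 → f/20 → f/22 → f/25 → f/29.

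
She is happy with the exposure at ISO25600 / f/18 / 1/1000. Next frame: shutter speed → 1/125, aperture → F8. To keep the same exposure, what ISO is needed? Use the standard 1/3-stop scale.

Shutter speed: 1/1000 → 1/800 → 1/640 → 1/500 → 1/400 → 1/320 → 1/250 → 1/200 → 1/160 → 1/125 — 3 stops longer (brighter).
Aperture: f/18 → f/16 → f/14 → f/13 → f/11 → f/10 → f/9 → f/8 — 2 1/3 stops larger aperture (brighter).
Net change so far: 5 1/3 stops brighter. Offset with the ISO: 25600 → 20000 → 16000 → 12800 → 10000 → 8000 → 6400 → 5000 → 4000 → 3200 → 2500 → 2000 → 1600 → 1250 → 1000 → 800 → 640.

ISO 640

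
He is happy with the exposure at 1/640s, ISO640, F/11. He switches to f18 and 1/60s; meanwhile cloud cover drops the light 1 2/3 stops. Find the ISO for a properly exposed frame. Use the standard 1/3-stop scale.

ISO 500

Scene light: 1 2/3 stops darker.
Aperture: f/11 → f/13 → f/14 → f/16 → f/18 — 1 1/3 stops narrower (darker).
Shutter speed: 1/640 → 1/500 → 1/400 → 1/320 → 1/250 → 1/200 → 1/160 → 1/125 → 1/100 → 1/80 → 1/60 — 3 1/3 stops longer (brighter).
Net so far: 1/3 stop brighter. ISO: 640 → 500.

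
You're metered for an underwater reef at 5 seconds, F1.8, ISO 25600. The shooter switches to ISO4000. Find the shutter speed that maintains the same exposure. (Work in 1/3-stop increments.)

ISO: 25600 → 20000 → 16000 → 12800 → 10000 → 8000 → 6400 → 5000 → 4000 — 2 2/3 stops dropped (darker).
Need 2 2/3 stops brighter from the shutter speed: 5 → 6 → 8 → 10 → 13 → 15 → 20 → 25 → 30.

30 s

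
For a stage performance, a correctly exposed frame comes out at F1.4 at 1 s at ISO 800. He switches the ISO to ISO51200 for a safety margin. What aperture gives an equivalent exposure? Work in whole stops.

ISO: 800 → 1600 → 3200 → 6400 → 12800 → 25600 → 51200 — 6 stops higher (brighter).
Need 6 stops darker from the aperture: f/1.4 → f/2 → f/2.8 → f/4 → f/5.6 → f/8 → f/11.

f/11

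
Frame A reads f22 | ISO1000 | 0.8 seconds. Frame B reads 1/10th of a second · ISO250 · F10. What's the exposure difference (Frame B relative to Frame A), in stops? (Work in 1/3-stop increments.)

2 2/3 stops darker

Aperture: f/22 → f/20 → f/18 → f/16 → f/14 → f/13 → f/11 → f/10 — 2 1/3 stops wider (brighter).
Shutter speed: 0.8 → 0.6 → 0.5 → 0.4 → 0.3 → 1/4 → 1/5 → 1/6 → 1/8 → 1/10 — 3 stops shorter (darker).
ISO: 1000 → 800 → 640 → 500 → 400 → 320 → 250 — 2 stops lower (darker).
Net: +2 1/3 −3 −2 = −2 2/3 stops.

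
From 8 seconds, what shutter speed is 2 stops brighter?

Shutter speed: 8 → 15 → 30 — 2 stops longer (brighter).

30 s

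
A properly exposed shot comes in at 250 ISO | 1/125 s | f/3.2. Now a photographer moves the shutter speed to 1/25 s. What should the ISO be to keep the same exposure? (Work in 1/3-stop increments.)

ISO 50

Shutter speed: 1/125 → 1/100 → 1/80 → 1/60 → 1/50 → 1/40 → 1/30 → 1/25 — 2 1/3 stops slower (brighter).
Need 2 1/3 stops darker from the ISO: 250 → 200 → 160 → 125 → 100 → 80 → 64 → 50.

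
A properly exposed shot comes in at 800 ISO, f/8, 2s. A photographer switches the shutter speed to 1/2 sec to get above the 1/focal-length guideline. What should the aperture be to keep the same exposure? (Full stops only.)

Shutter speed: 2 → 1 → 1/2 — 2 stops shorter (darker).
Need 2 stops brighter from the aperture: f/8 → f/5.6 → f/4.

f/4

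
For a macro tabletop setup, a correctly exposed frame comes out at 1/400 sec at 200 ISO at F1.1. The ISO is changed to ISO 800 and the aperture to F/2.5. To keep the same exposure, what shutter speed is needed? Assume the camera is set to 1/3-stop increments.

1/320s

ISO: 200 → 250 → 320 → 400 → 500 → 640 → 800 — 2 stops raised (brighter).
Aperture: f/1.1 → f/1.2 → f/1.4 → f/1.6 → f/1.8 → f/2 → f/2.2 → f/2.5 — 2 1/3 stops stopped down (darker).
Net change so far: 1/3 stop darker. Offset with the shutter speed: 1/400 → 1/320.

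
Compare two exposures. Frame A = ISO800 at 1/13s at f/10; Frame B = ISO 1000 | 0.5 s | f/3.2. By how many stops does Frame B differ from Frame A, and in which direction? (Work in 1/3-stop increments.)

Aperture: f/10 → f/9 → f/8 → f/7.1 → f/6.3 → f/5.6 → f/5 → f/4.5 → f/4 → f/3.5 → f/3.2 — 3 1/3 stops wider (brighter).
Shutter speed: 1/13 → 1/10 → 1/8 → 1/6 → 1/5 → 1/4 → 0.3 → 0.4 → 0.5 — 2 2/3 stops longer (brighter).
ISO: 800 → 1000 — 1/3 stop raised (brighter).
Net: +3 1/3 +2 2/3 +1/3 = +6 1/3 stops.

6 1/3 stops brighter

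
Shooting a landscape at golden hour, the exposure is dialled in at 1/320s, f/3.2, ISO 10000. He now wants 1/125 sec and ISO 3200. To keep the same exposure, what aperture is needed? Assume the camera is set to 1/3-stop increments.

f/2.8

Shutter speed: 1/320 → 1/250 → 1/200 → 1/160 → 1/125 — 1 1/3 stops longer (brighter).
ISO: 10000 → 8000 → 6400 → 5000 → 4000 → 3200 — 1 2/3 stops lower (darker).
Net change so far: 1/3 stop darker. Offset with the aperture: f/3.2 → f/2.8.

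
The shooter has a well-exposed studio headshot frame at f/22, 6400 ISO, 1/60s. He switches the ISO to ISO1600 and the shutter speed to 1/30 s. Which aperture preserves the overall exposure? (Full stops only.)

f/16

ISO: 6400 → 3200 → 1600 — 2 stops lower (darker).
Shutter speed: 1/60 → 1/30 — 1 stop slower (brighter).
Net change so far: 1 stop darker. Offset with the aperture: f/22 → f/16.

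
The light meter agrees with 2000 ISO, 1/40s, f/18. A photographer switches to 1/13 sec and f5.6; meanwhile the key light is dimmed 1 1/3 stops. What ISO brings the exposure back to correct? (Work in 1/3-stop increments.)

ISO 160

Scene light: 1 1/3 stops darker.
Shutter speed: 1/40 → 1/30 → 1/25 → 1/20 → 1/15 → 1/13 — 1 2/3 stops slower (brighter).
Aperture: f/18 → f/16 → f/14 → f/13 → f/11 → f/10 → f/9 → f/8 → f/7.1 → f/6.3 → f/5.6 — 3 1/3 stops larger aperture (brighter).
Net so far: 3 2/3 stops brighter. ISO: 2000 → 1600 → 1250 → 1000 → 800 → 640 → 500 → 400 → 320 → 250 → 200 → 160.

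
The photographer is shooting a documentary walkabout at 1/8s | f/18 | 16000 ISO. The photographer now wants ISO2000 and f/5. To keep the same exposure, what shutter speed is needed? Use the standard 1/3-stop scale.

1/13s

ISO: 16000 → 12800 → 10000 → 8000 → 6400 → 5000 → 4000 → 3200 → 2500 → 2000 — 3 stops lower (darker).
Aperture: f/18 → f/16 → f/14 → f/13 → f/11 → f/10 → f/9 → f/8 → f/7.1 → f/6.3 → f/5.6 → f/5 — 3 2/3 stops wider (brighter).
Net change so far: 2/3 stop brighter. Offset with the shutter speed: 1/8 → 1/10 → 1/13.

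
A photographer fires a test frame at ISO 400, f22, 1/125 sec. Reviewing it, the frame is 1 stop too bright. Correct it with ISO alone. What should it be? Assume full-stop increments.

Overexposed by 1 stop → need 1 stop darker.
ISO: 400 → 200.

ISO 200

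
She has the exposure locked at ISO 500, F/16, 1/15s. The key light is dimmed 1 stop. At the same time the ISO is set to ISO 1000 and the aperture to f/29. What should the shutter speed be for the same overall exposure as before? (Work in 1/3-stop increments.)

1/5s

Scene light: 1 stop darker.
ISO: 500 → 640 → 800 → 1000 — 1 stop higher (brighter).
Aperture: f/16 → f/18 → f/20 → f/22 → f/25 → f/29 — 1 2/3 stops narrower (darker).
Net so far: 1 2/3 stops darker. Shutter speed: 1/15 → 1/13 → 1/10 → 1/8 → 1/6 → 1/5.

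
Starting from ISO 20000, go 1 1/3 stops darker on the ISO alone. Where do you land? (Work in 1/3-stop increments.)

ISO: 20000 → 16000 → 12800 → 10000 → 8000 — 1 1/3 stops lower (darker).

ISO 8000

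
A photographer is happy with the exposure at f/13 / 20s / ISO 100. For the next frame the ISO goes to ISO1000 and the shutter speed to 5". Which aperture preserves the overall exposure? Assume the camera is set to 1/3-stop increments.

ISO: 100 → 125 → 160 → 200 → 250 → 320 → 400 → 500 → 640 → 800 → 1000 — 3 1/3 stops raised (brighter).
Shutter speed: 20 → 15 → 13 → 10 → 8 → 6 → 5 — 2 stops faster (darker).
Net change so far: 1 1/3 stops brighter. Offset with the aperture: f/13 → f/14 → f/16 → f/18 → f/20.

f/20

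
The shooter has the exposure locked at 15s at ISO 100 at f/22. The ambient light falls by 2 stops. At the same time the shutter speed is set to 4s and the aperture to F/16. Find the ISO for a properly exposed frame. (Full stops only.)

Scene light: 2 stops darker.
Shutter speed: 15 → 8 → 4 — 2 stops shorter (darker).
Aperture: f/22 → f/16 — 1 stop larger aperture (brighter).
Net so far: 3 stops darker. ISO: 100 → 200 → 400 → 800.

ISO 800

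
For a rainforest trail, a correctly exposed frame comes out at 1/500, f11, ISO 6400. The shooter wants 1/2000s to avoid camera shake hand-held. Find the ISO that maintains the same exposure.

ISO 25600

Shutter speed: 1/500 → 1/1000 → 1/2000 — 2 stops shorter (darker).
Need 2 stops brighter from the ISO: 6400 → 12800 → 25600.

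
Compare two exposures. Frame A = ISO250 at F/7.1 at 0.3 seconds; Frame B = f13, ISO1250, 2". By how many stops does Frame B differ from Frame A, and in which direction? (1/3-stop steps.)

3 1/3 stops brighter

Aperture: f/7.1 → f/8 → f/9 → f/10 → f/11 → f/13 — 1 2/3 stops narrower (darker).
Shutter speed: 0.3 → 0.4 → 0.5 → 0.6 → 0.8 → 1 → 1.3 → 1.6 → 2 — 2 2/3 stops slower (brighter).
ISO: 250 → 320 → 400 → 500 → 640 → 800 → 1000 → 1250 — 2 1/3 stops higher (brighter).
Net: −1 2/3 +2 2/3 +2 1/3 = +3 1/3 stops.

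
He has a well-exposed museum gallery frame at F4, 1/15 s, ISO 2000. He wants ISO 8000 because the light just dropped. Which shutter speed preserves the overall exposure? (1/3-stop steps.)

1/60s

ISO: 2000 → 2500 → 3200 → 4000 → 5000 → 6400 → 8000 — 2 stops raised (brighter).
Need 2 stops darker from the shutter speed: 1/15 → 1/20 → 1/25 → 1/30 → 1/40 → 1/50 → 1/60.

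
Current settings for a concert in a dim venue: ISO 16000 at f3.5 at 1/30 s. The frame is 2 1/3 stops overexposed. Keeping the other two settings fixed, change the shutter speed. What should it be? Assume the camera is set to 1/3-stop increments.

Overexposed by 2 1/3 stops → need 2 1/3 stops darker.
Shutter speed: 1/30 → 1/40 → 1/50 → 1/60 → 1/80 → 1/100 → 1/125 → 1/160.

1/160s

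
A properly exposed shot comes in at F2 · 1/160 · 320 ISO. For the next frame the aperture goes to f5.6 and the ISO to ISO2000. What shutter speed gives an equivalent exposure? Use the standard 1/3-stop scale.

1/125s

Aperture: f/2 → f/2.2 → f/2.5 → f/2.8 → f/3.2 → f/3.5 → f/4 → f/4.5 → f/5 → f/5.6 — 3 stops stopped down (darker).
ISO: 320 → 400 → 500 → 640 → 800 → 1000 → 1250 → 1600 → 2000 — 2 2/3 stops raised (brighter).
Net change so far: 1/3 stop darker. Offset with the shutter speed: 1/160 → 1/125.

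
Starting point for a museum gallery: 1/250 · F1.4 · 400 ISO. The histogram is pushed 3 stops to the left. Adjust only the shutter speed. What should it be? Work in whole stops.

Underexposed by 3 stops → need 3 stops brighter.
Shutter speed: 1/250 → 1/125 → 1/60 → 1/30.

1/30s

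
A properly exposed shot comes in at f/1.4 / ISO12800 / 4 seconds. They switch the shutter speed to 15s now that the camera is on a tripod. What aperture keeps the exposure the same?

Shutter speed: 4 → 8 → 15 — 2 stops slower (brighter).
Need 2 stops darker from the aperture: f/1.4 → f/2 → f/2.8.

f/2.8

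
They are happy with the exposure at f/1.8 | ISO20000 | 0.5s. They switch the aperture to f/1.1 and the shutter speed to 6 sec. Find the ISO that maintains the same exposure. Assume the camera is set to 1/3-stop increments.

ISO 640

Aperture: f/1.8 → f/1.6 → f/1.4 → f/1.2 → f/1.1 — 1 1/3 stops larger aperture (brighter).
Shutter speed: 0.5 → 0.6 → 0.8 → 1 → 1.3 → 1.6 → 2 → 2.5 → 3.2 → 4 → 5 → 6 — 3 2/3 stops longer (brighter).
Net change so far: 5 stops brighter. Offset with the ISO: 20000 → 16000 → 12800 → 10000 → 8000 → 6400 → 5000 → 4000 → 3200 → 2500 → 2000 → 1600 → 1250 → 1000 → 800 → 640.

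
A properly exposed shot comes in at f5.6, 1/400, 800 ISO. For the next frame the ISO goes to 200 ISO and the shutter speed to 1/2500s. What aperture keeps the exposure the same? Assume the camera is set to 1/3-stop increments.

ISO: 800 → 640 → 500 → 400 → 320 → 250 → 200 — 2 stops dropped (darker).
Shutter speed: 1/400 → 1/500 → 1/640 → 1/800 → 1/1000 → 1/1250 → 1/1600 → 1/2000 → 1/2500 — 2 2/3 stops faster (darker).
Net change so far: 4 2/3 stops darker. Offset with the aperture: f/5.6 → f/5 → f/4.5 → f/4 → f/3.5 → f/3.2 → f/2.8 → f/2.5 → f/2.2 → f/2 → f/1.8 → f/1.6 → f/1.4 → f/1.2 → f/1.1.

f/1.1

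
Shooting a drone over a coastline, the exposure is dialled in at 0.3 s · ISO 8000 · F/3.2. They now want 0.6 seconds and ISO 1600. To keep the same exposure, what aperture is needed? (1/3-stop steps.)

f/2

Shutter speed: 0.3 → 0.4 → 0.5 → 0.6 — 1 stop slower (brighter).
ISO: 8000 → 6400 → 5000 → 4000 → 3200 → 2500 → 2000 → 1600 — 2 1/3 stops lower (darker).
Net change so far: 1 1/3 stops darker. Offset with the aperture: f/3.2 → f/2.8 → f/2.5 → f/2.2 → f/2.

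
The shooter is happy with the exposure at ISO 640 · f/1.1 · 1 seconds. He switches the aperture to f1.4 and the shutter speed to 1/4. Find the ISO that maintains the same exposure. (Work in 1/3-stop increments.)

ISO 4000

Aperture: f/1.1 → f/1.2 → f/1.4 — 2/3 stop narrower (darker).
Shutter speed: 1 → 0.8 → 0.6 → 0.5 → 0.4 → 0.3 → 1/4 — 2 stops shorter (darker).
Net change so far: 2 2/3 stops darker. Offset with the ISO: 640 → 800 → 1000 → 1250 → 1600 → 2000 → 2500 → 3200 → 4000.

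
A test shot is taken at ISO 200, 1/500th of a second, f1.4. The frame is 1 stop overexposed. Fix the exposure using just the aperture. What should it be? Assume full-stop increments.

Overexposed by 1 stop → need 1 stop darker.
Aperture: f/1.4 → f/2.

f/2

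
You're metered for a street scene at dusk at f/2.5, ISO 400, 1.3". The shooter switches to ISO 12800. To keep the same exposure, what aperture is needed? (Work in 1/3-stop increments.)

ISO: 400 → 500 → 640 → 800 → 1000 → 1250 → 1600 → 2000 → 2500 → 3200 → 4000 → 5000 → 6400 → 8000 → 10000 → 12800 — 5 stops higher (brighter).
Need 5 stops darker from the aperture: f/2.5 → f/2.8 → f/3.2 → f/3.5 → f/4 → f/4.5 → f/5 → f/5.6 → f/6.3 → f/7.1 → f/8 → f/9 → f/10 → f/11 → f/13 → f/14.

f/14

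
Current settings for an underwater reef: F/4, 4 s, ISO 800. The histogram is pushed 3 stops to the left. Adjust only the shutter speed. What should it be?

Underexposed by 3 stops → need 3 stops brighter.
Shutter speed: 4 → 8 → 15 → 30.

30 s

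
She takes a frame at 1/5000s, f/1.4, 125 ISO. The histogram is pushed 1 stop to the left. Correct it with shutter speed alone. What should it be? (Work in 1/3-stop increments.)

Underexposed by 1 stop → need 1 stop brighter.
Shutter speed: 1/5000 → 1/4000 → 1/3200 → 1/2500.

1/2500s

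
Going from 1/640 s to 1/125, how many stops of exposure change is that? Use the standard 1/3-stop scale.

1/640 → 1/500 → 1/400 → 1/320 → 1/250 → 1/200 → 1/160 → 1/125 — count the steps: 7 third-stops = 2 1/3 stops.

2 1/3 stops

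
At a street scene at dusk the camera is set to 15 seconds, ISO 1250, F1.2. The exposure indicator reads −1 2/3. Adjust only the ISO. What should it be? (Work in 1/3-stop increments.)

ISO 4000

Underexposed by 1 2/3 stops → need 1 2/3 stops brighter.
ISO: 1250 → 1600 → 2000 → 2500 → 3200 → 4000.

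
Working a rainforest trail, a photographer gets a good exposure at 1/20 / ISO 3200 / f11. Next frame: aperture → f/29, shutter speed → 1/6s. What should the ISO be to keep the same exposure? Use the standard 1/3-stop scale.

Aperture: f/11 → f/13 → f/14 → f/16 → f/18 → f/20 → f/22 → f/25 → f/29 — 2 2/3 stops stopped down (darker).
Shutter speed: 1/20 → 1/15 → 1/13 → 1/10 → 1/8 → 1/6 — 1 2/3 stops slower (brighter).
Net change so far: 1 stop darker. Offset with the ISO: 3200 → 4000 → 5000 → 6400.

ISO 6400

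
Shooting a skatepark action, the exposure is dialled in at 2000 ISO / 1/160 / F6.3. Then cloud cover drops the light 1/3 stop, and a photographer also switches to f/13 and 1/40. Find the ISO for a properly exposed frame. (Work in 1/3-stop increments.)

ISO 2500

Scene light: 1/3 stop darker.
Aperture: f/6.3 → f/7.1 → f/8 → f/9 → f/10 → f/11 → f/13 — 2 stops stopped down (darker).
Shutter speed: 1/160 → 1/125 → 1/100 → 1/80 → 1/60 → 1/50 → 1/40 — 2 stops slower (brighter).
Net so far: 1/3 stop darker. ISO: 2000 → 2500.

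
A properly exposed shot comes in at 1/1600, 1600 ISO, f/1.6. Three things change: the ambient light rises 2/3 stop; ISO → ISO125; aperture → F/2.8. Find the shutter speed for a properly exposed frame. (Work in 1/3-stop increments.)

Scene light: 2/3 stop brighter.
ISO: 1600 → 1250 → 1000 → 800 → 640 → 500 → 400 → 320 → 250 → 200 → 160 → 125 — 3 2/3 stops lower (darker).
Aperture: f/1.6 → f/1.8 → f/2 → f/2.2 → f/2.5 → f/2.8 — 1 2/3 stops smaller aperture (darker).
Net so far: 4 2/3 stops darker. Shutter speed: 1/1600 → 1/1250 → 1/1000 → 1/800 → 1/640 → 1/500 → 1/400 → 1/320 → 1/250 → 1/200 → 1/160 → 1/125 → 1/100 → 1/80 → 1/60.

1/60s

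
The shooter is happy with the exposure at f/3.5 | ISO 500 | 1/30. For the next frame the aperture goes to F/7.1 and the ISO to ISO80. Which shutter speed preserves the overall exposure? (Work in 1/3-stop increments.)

Aperture: f/3.5 → f/4 → f/4.5 → f/5 → f/5.6 → f/6.3 → f/7.1 — 2 stops stopped down (darker).
ISO: 500 → 400 → 320 → 250 → 200 → 160 → 125 → 100 → 80 — 2 2/3 stops lower (darker).
Net change so far: 4 2/3 stops darker. Offset with the shutter speed: 1/30 → 1/25 → 1/20 → 1/15 → 1/13 → 1/10 → 1/8 → 1/6 → 1/5 → 1/4 → 0.3 → 0.4 → 0.5 → 0.6 → 0.8.

0.8 s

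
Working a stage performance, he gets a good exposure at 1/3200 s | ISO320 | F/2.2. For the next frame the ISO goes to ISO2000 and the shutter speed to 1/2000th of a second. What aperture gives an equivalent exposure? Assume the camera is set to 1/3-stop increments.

f/7.1

ISO: 320 → 400 → 500 → 640 → 800 → 1000 → 1250 → 1600 → 2000 — 2 2/3 stops higher (brighter).
Shutter speed: 1/3200 → 1/2500 → 1/2000 — 2/3 stop longer (brighter).
Net change so far: 3 1/3 stops brighter. Offset with the aperture: f/2.2 → f/2.5 → f/2.8 → f/3.2 → f/3.5 → f/4 → f/4.5 → f/5 → f/5.6 → f/6.3 → f/7.1.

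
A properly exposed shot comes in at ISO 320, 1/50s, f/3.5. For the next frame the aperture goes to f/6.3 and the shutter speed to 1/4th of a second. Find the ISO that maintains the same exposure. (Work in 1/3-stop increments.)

Aperture: f/3.5 → f/4 → f/4.5 → f/5 → f/5.6 → f/6.3 — 1 2/3 stops narrower (darker).
Shutter speed: 1/50 → 1/40 → 1/30 → 1/25 → 1/20 → 1/15 → 1/13 → 1/10 → 1/8 → 1/6 → 1/5 → 1/4 — 3 2/3 stops slower (brighter).
Net change so far: 2 stops brighter. Offset with the ISO: 320 → 250 → 200 → 160 → 125 → 100 → 80.

ISO 80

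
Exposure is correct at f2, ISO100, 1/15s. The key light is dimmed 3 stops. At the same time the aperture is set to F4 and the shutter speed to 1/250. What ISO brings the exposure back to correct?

ISO 51200

Scene light: 3 stops darker.
Aperture: f/2 → f/2.8 → f/4 — 2 stops narrower (darker).
Shutter speed: 1/15 → 1/30 → 1/60 → 1/125 → 1/250 — 4 stops shorter (darker).
Net so far: 9 stops darker. ISO: 100 → 200 → 400 → 800 → 1600 → 3200 → 6400 → 12800 → 25600 → 51200.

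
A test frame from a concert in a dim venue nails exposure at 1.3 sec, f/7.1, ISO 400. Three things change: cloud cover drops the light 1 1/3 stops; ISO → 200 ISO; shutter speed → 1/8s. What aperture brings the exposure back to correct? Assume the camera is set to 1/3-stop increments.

Scene light: 1 1/3 stops darker.
ISO: 400 → 320 → 250 → 200 — 1 stop lower (darker).
Shutter speed: 1.3 → 1 → 0.8 → 0.6 → 0.5 → 0.4 → 0.3 → 1/4 → 1/5 → 1/6 → 1/8 — 3 1/3 stops faster (darker).
Net so far: 5 2/3 stops darker. Aperture: f/7.1 → f/6.3 → f/5.6 → f/5 → f/4.5 → f/4 → f/3.5 → f/3.2 → f/2.8 → f/2.5 → f/2.2 → f/2 → f/1.8 → f/1.6 → f/1.4 → f/1.2 → f/1.1 → f/1.0.

f/1.0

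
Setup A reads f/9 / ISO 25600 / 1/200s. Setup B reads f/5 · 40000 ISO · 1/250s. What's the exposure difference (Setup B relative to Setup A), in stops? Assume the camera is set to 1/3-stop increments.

Aperture: f/9 → f/8 → f/7.1 → f/6.3 → f/5.6 → f/5 — 1 2/3 stops wider (brighter).
Shutter speed: 1/200 → 1/250 — 1/3 stop shorter (darker).
ISO: 25600 → 32000 → 40000 — 2/3 stop higher (brighter).
Net: +1 2/3 −1/3 +2/3 = +2 stops.

2 stops brighter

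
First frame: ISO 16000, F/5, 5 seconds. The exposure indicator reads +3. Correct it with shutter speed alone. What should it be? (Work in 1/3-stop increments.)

0.6 s

Overexposed by 3 stops → need 3 stops darker.
Shutter speed: 5 → 4 → 3.2 → 2.5 → 2 → 1.6 → 1.3 → 1 → 0.8 → 0.6.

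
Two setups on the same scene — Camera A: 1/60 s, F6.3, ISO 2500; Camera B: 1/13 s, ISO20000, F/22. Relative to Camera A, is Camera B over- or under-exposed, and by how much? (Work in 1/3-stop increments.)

1 2/3 stops brighter

Aperture: f/6.3 → f/7.1 → f/8 → f/9 → f/10 → f/11 → f/13 → f/14 → f/16 → f/18 → f/20 → f/22 — 3 2/3 stops narrower (darker).
Shutter speed: 1/60 → 1/50 → 1/40 → 1/30 → 1/25 → 1/20 → 1/15 → 1/13 — 2 1/3 stops longer (brighter).
ISO: 2500 → 3200 → 4000 → 5000 → 6400 → 8000 → 10000 → 12800 → 16000 → 20000 — 3 stops higher (brighter).
Net: −3 2/3 +2 1/3 +3 = +1 2/3 stops.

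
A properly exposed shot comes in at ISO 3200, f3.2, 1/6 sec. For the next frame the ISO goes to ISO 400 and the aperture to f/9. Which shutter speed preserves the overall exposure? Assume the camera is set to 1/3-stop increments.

10 s

ISO: 3200 → 2500 → 2000 → 1600 → 1250 → 1000 → 800 → 640 → 500 → 400 — 3 stops dropped (darker).
Aperture: f/3.2 → f/3.5 → f/4 → f/4.5 → f/5 → f/5.6 → f/6.3 → f/7.1 → f/8 → f/9 — 3 stops narrower (darker).
Net change so far: 6 stops darker. Offset with the shutter speed: 1/6 → 1/5 → 1/4 → 0.3 → 0.4 → 0.5 → 0.6 → 0.8 → 1 → 1.3 → 1.6 → 2 → 2.5 → 3.2 → 4 → 5 → 6 → 8 → 10.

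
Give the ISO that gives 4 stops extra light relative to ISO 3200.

ISO 51200

ISO: 3200 → 6400 → 12800 → 25600 → 51200 — 4 stops higher (brighter).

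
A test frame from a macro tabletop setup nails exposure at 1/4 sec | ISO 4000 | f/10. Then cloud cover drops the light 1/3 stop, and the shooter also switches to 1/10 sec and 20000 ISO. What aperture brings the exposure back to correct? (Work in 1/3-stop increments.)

Scene light: 1/3 stop darker.
Shutter speed: 1/4 → 1/5 → 1/6 → 1/8 → 1/10 — 1 1/3 stops shorter (darker).
ISO: 4000 → 5000 → 6400 → 8000 → 10000 → 12800 → 16000 → 20000 — 2 1/3 stops raised (brighter).
Net so far: 2/3 stop brighter. Aperture: f/10 → f/11 → f/13.

f/13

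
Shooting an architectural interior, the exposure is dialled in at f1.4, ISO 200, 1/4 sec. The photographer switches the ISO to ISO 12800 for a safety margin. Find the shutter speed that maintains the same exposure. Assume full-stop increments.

1/250s

ISO: 200 → 400 → 800 → 1600 → 3200 → 6400 → 12800 — 6 stops raised (brighter).
Need 6 stops darker from the shutter speed: 1/4 → 1/8 → 1/15 → 1/30 → 1/60 → 1/125 → 1/250.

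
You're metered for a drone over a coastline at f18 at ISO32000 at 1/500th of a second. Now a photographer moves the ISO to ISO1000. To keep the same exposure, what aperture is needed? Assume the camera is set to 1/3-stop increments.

f/3.2

ISO: 32000 → 25600 → 20000 → 16000 → 12800 → 10000 → 8000 → 6400 → 5000 → 4000 → 3200 → 2500 → 2000 → 1600 → 1250 → 1000 — 5 stops dropped (darker).
Need 5 stops brighter from the aperture: f/18 → f/16 → f/14 → f/13 → f/11 → f/10 → f/9 → f/8 → f/7.1 → f/6.3 → f/5.6 → f/5 → f/4.5 → f/4 → f/3.5 → f/3.2.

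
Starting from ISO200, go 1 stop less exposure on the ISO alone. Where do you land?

ISO 100

ISO: 200 → 100 — 1 stop dropped (darker).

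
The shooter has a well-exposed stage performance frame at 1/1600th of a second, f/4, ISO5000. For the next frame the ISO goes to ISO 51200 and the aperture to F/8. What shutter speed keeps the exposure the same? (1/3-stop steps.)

ISO: 5000 → 6400 → 8000 → 10000 → 12800 → 16000 → 20000 → 25600 → 32000 → 40000 → 51200 — 3 1/3 stops higher (brighter).
Aperture: f/4 → f/4.5 → f/5 → f/5.6 → f/6.3 → f/7.1 → f/8 — 2 stops smaller aperture (darker).
Net change so far: 1 1/3 stops brighter. Offset with the shutter speed: 1/1600 → 1/2000 → 1/2500 → 1/3200 → 1/4000.

1/4000s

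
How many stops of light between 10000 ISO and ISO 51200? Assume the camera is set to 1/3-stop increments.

10000 → 12800 → 16000 → 20000 → 25600 → 32000 → 40000 → 51200 — count the steps: 7 third-stops = 2 1/3 stops.

2 1/3 stops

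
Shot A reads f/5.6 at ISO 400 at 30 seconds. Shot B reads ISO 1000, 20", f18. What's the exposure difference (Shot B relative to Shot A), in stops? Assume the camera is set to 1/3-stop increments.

2 2/3 stops darker

Aperture: f/5.6 → f/6.3 → f/7.1 → f/8 → f/9 → f/10 → f/11 → f/13 → f/14 → f/16 → f/18 — 3 1/3 stops smaller aperture (darker).
Shutter speed: 30 → 25 → 20 — 2/3 stop faster (darker).
ISO: 400 → 500 → 640 → 800 → 1000 — 1 1/3 stops higher (brighter).
Net: −3 1/3 −2/3 +1 1/3 = −2 2/3 stops.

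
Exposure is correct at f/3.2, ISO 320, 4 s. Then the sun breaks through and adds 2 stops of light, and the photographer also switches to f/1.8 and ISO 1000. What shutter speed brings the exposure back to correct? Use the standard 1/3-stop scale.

1/10s

Scene light: 2 stops brighter.
Aperture: f/3.2 → f/2.8 → f/2.5 → f/2.2 → f/2 → f/1.8 — 1 2/3 stops larger aperture (brighter).
ISO: 320 → 400 → 500 → 640 → 800 → 1000 — 1 2/3 stops higher (brighter).
Net so far: 5 1/3 stops brighter. Shutter speed: 4 → 3.2 → 2.5 → 2 → 1.6 → 1.3 → 1 → 0.8 → 0.6 → 0.5 → 0.4 → 0.3 → 1/4 → 1/5 → 1/6 → 1/8 → 1/10.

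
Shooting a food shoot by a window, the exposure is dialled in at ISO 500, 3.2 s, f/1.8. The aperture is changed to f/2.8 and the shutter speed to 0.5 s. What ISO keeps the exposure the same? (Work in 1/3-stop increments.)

Aperture: f/1.8 → f/2 → f/2.2 → f/2.5 → f/2.8 — 1 1/3 stops stopped down (darker).
Shutter speed: 3.2 → 2.5 → 2 → 1.6 → 1.3 → 1 → 0.8 → 0.6 → 0.5 — 2 2/3 stops shorter (darker).
Net change so far: 4 stops darker. Offset with the ISO: 500 → 640 → 800 → 1000 → 1250 → 1600 → 2000 → 2500 → 3200 → 4000 → 5000 → 6400 → 8000.

ISO 8000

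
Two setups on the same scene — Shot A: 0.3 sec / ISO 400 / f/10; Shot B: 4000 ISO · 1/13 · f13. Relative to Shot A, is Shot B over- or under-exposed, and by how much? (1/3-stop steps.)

2/3 stop brighter

Aperture: f/10 → f/11 → f/13 — 2/3 stop stopped down (darker).
Shutter speed: 0.3 → 1/4 → 1/5 → 1/6 → 1/8 → 1/10 → 1/13 — 2 stops faster (darker).
ISO: 400 → 500 → 640 → 800 → 1000 → 1250 → 1600 → 2000 → 2500 → 3200 → 4000 — 3 1/3 stops raised (brighter).
Net: −2/3 −2 +3 1/3 = +2/3 stops.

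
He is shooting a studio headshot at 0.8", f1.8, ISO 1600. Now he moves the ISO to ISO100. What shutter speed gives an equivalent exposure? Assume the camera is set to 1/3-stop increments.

13 s

ISO: 1600 → 1250 → 1000 → 800 → 640 → 500 → 400 → 320 → 250 → 200 → 160 → 125 → 100 — 4 stops dropped (darker).
Need 4 stops brighter from the shutter speed: 0.8 → 1 → 1.3 → 1.6 → 2 → 2.5 → 3.2 → 4 → 5 → 6 → 8 → 10 → 13.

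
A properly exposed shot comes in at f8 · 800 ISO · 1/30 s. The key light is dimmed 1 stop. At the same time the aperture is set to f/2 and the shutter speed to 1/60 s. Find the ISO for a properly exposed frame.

Scene light: 1 stop darker.
Aperture: f/8 → f/5.6 → f/4 → f/2.8 → f/2 — 4 stops larger aperture (brighter).
Shutter speed: 1/30 → 1/60 — 1 stop faster (darker).
Net so far: 2 stops brighter. ISO: 800 → 400 → 200.

ISO 200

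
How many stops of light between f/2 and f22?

7 stops

f/2 → f/2.8 → f/4 → f/5.6 → f/8 → f/11 → f/16 → f/22 — count the steps: 7 stops.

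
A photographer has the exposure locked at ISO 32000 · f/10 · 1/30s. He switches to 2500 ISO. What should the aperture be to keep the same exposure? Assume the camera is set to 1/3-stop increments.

ISO: 32000 → 25600 → 20000 → 16000 → 12800 → 10000 → 8000 → 6400 → 5000 → 4000 → 3200 → 2500 — 3 2/3 stops dropped (darker).
Need 3 2/3 stops brighter from the aperture: f/10 → f/9 → f/8 → f/7.1 → f/6.3 → f/5.6 → f/5 → f/4.5 → f/4 → f/3.5 → f/3.2 → f/2.8.

f/2.8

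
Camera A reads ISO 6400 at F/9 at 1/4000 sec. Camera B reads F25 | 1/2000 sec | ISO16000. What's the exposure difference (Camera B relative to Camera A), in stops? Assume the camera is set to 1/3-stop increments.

Aperture: f/9 → f/10 → f/11 → f/13 → f/14 → f/16 → f/18 → f/20 → f/22 → f/25 — 3 stops narrower (darker).
Shutter speed: 1/4000 → 1/3200 → 1/2500 → 1/2000 — 1 stop slower (brighter).
ISO: 6400 → 8000 → 10000 → 12800 → 16000 — 1 1/3 stops raised (brighter).
Net: −3 +1 +1 1/3 = −2/3 stops.

2/3 stop darker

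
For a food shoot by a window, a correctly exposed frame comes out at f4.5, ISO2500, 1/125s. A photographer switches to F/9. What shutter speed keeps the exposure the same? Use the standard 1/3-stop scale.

1/30s

Aperture: f/4.5 → f/5 → f/5.6 → f/6.3 → f/7.1 → f/8 → f/9 — 2 stops stopped down (darker).
Need 2 stops brighter from the shutter speed: 1/125 → 1/100 → 1/80 → 1/60 → 1/50 → 1/40 → 1/30.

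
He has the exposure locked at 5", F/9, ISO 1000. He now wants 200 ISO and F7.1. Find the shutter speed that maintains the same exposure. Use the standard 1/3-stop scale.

ISO: 1000 → 800 → 640 → 500 → 400 → 320 → 250 → 200 — 2 1/3 stops dropped (darker).
Aperture: f/9 → f/8 → f/7.1 — 2/3 stop larger aperture (brighter).
Net change so far: 1 2/3 stops darker. Offset with the shutter speed: 5 → 6 → 8 → 10 → 13 → 15.

15 s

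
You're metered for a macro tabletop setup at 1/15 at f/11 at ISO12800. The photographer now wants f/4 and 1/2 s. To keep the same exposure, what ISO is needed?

ISO 200

Aperture: f/11 → f/8 → f/5.6 → f/4 — 3 stops wider (brighter).
Shutter speed: 1/15 → 1/8 → 1/4 → 1/2 — 3 stops slower (brighter).
Net change so far: 6 stops brighter. Offset with the ISO: 12800 → 6400 → 3200 → 1600 → 800 → 400 → 200.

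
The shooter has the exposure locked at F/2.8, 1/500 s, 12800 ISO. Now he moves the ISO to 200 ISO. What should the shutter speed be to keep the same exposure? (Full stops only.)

1/8s

ISO: 12800 → 6400 → 3200 → 1600 → 800 → 400 → 200 — 6 stops dropped (darker).
Need 6 stops brighter from the shutter speed: 1/500 → 1/250 → 1/125 → 1/60 → 1/30 → 1/15 → 1/8.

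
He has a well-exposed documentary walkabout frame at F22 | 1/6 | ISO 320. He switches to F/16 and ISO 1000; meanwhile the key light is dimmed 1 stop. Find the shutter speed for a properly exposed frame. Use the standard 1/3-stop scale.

1/20s

Scene light: 1 stop darker.
Aperture: f/22 → f/20 → f/18 → f/16 — 1 stop wider (brighter).
ISO: 320 → 400 → 500 → 640 → 800 → 1000 — 1 2/3 stops higher (brighter).
Net so far: 1 2/3 stops brighter. Shutter speed: 1/6 → 1/8 → 1/10 → 1/13 → 1/15 → 1/20.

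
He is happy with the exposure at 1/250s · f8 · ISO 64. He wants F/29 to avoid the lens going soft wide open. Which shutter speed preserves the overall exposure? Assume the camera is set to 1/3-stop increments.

1/20s

Aperture: f/8 → f/9 → f/10 → f/11 → f/13 → f/14 → f/16 → f/18 → f/20 → f/22 → f/25 → f/29 — 3 2/3 stops smaller aperture (darker).
Need 3 2/3 stops brighter from the shutter speed: 1/250 → 1/200 → 1/160 → 1/125 → 1/100 → 1/80 → 1/60 → 1/50 → 1/40 → 1/30 → 1/25 → 1/20.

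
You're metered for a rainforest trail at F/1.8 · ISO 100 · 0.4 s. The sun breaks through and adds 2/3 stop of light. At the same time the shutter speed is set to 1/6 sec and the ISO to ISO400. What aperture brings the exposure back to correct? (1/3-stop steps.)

f/2.8

Scene light: 2/3 stop brighter.
Shutter speed: 0.4 → 0.3 → 1/4 → 1/5 → 1/6 — 1 1/3 stops shorter (darker).
ISO: 100 → 125 → 160 → 200 → 250 → 320 → 400 — 2 stops higher (brighter).
Net so far: 1 1/3 stops brighter. Aperture: f/1.8 → f/2 → f/2.2 → f/2.5 → f/2.8.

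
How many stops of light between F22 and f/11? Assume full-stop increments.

f/22 → f/16 → f/11 — count the steps: 2 stops.

2 stops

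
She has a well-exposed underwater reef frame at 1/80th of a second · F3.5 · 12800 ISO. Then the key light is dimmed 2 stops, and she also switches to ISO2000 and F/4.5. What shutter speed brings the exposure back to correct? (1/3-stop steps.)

Scene light: 2 stops darker.
ISO: 12800 → 10000 → 8000 → 6400 → 5000 → 4000 → 3200 → 2500 → 2000 — 2 2/3 stops lower (darker).
Aperture: f/3.5 → f/4 → f/4.5 — 2/3 stop narrower (darker).
Net so far: 5 1/3 stops darker. Shutter speed: 1/80 → 1/60 → 1/50 → 1/40 → 1/30 → 1/25 → 1/20 → 1/15 → 1/13 → 1/10 → 1/8 → 1/6 → 1/5 → 1/4 → 0.3 → 0.4 → 0.5.

0.5 s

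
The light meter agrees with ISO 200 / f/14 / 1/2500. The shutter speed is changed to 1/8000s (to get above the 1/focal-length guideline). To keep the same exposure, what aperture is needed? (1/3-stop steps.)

f/8

Shutter speed: 1/2500 → 1/3200 → 1/4000 → 1/5000 → 1/6400 → 1/8000 — 1 2/3 stops faster (darker).
Need 1 2/3 stops brighter from the aperture: f/14 → f/13 → f/11 → f/10 → f/9 → f/8.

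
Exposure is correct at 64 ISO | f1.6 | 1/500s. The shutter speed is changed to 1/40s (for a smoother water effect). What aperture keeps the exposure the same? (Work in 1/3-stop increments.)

f/5.6

Shutter speed: 1/500 → 1/400 → 1/320 → 1/250 → 1/200 → 1/160 → 1/125 → 1/100 → 1/80 → 1/60 → 1/50 → 1/40 — 3 2/3 stops longer (brighter).
Need 3 2/3 stops darker from the aperture: f/1.6 → f/1.8 → f/2 → f/2.2 → f/2.5 → f/2.8 → f/3.2 → f/3.5 → f/4 → f/4.5 → f/5 → f/5.6.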